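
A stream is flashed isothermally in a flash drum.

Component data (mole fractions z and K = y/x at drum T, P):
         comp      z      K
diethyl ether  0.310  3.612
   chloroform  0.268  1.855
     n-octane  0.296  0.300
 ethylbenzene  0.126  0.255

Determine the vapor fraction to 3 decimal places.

ψ = 0.542

Iterate (Newton) starting at ψ = 0.5:
  ψ = 0.500: g = 0.0433, g' = -1.015 → ψ = 0.543
  ψ = 0.543: g = -0.0002, g' = -1.028 → ψ = 0.542
Converged at ψ = 0.542.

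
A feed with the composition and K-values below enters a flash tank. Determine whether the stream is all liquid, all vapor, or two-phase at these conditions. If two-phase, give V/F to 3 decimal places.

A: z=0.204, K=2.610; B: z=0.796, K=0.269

all liquid

ΣzᵢKᵢ = 0.747; Σzᵢ/Kᵢ = 3.037.
Since ΣzᵢKᵢ < 1 the mixture is below its bubble point — single liquid phase.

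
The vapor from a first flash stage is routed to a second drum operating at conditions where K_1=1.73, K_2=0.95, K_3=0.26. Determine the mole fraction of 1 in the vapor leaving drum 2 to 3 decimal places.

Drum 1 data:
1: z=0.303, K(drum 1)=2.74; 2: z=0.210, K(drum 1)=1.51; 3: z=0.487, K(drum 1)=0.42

y_1 (drum 2) = 0.658

Drum 1:
Material balance + equilibrium reduce to Σ zᵢ(Kᵢ−1)/(1+ψ₁(Kᵢ−1)) = 0.
Check two-phase: ΣzᵢKᵢ = 1.352 > 1 and Σzᵢ/Kᵢ = 1.409 > 1, so g(0) = 0.352 > 0 and g(1) = -0.409 < 0.
Iterate (Newton) starting at ψ₁ = 0.58:
  ψ₁ = 0.580: g = -0.0806, g' = -0.632 → ψ₁ = 0.452
  ψ₁ = 0.452: g = -0.0009, g' = -0.624 → ψ₁ = 0.451
Converged at ψ₁ = 0.451.
Drum-1 compositions:
  1: x = 0.170, y = 0.465
  2: x = 0.171, y = 0.258
  3: x = 0.659, y = 0.277
Drum-2 feed = drum-1 vapor: z₂ = (0.4652, 0.2578, 0.2770).
Drum 2:
Material balance + equilibrium reduce to Σ zᵢ(Kᵢ−1)/(1+ψ₂(Kᵢ−1)) = 0.
Feasibility: ΣzᵢKᵢ = 1.122, Σzᵢ/Kᵢ = 1.606 — both > 1, two phases present.
Newton iteration, ψ₂⁰ = 0.53:
  ψ₂ = 0.530: g = -0.1056, g' = -0.540 → ψ₂ = 0.334
  ψ₂ = 0.334: g = -0.0125, g' = -0.429 → ψ₂ = 0.305
Converged at ψ₂ = 0.305.
  1: x = 0.381, y = 0.658
  2: x = 0.262, y = 0.249
  3: x = 0.358, y = 0.093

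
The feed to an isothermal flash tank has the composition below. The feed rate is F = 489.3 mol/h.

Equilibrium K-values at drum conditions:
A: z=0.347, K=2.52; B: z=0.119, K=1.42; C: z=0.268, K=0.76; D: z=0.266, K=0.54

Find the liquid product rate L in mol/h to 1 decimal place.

L = 94.7 mol/h

Newton iteration, V/F⁰ = 0.52:
  V/F = 0.520: g = 0.1013, g' = -0.382 → V/F = 0.785
  V/F = 0.785: g = 0.0072, g' = -0.340 → V/F = 0.807
Converged at V/F = 0.807.
Then V = V/F·F = 0.8065·489.3 = 394.6 mol/h and L = F − V = 94.7 mol/h.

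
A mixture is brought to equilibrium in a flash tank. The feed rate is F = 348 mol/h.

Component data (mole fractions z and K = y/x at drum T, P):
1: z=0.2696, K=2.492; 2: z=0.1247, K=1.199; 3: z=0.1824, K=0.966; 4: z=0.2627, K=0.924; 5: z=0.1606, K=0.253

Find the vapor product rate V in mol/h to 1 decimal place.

V = 201.1 mol/h

Material balance + equilibrium reduce to Σ zᵢ(Kᵢ−1)/(1+ψ(Kᵢ−1)) = 0.
Check two-phase: ΣzᵢKᵢ = 1.2809 > 1 and Σzᵢ/Kᵢ = 1.3201 > 1, so g(0) = 0.2809 > 0 and g(1) = -0.3201 < 0.
Newton–Raphson from ψ = 0.5:
  ψ = 0.5000: g = 0.03440, g' = -0.4311 → ψ = 0.5798
  ψ = 0.5798: g = -0.00091, g' = -0.4572 → ψ = 0.5778
Converged at ψ = 0.5778.
Then V = ψ·F = 0.5778·348 = 201.1 mol/h and L = F − V = 146.9 mol/h.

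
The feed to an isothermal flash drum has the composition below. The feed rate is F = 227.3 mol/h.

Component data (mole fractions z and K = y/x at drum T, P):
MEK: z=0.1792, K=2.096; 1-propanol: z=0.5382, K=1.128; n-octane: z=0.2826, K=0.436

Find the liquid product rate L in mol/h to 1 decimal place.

L = 139.6 mol/h

Let β = V/F and solve Σ zᵢ(Kᵢ−1)/(1+β(Kᵢ−1)) = 0.
Check two-phase: ΣzᵢKᵢ = 1.1059 > 1 and Σzᵢ/Kᵢ = 1.2108 > 1, so g(0) = 0.1059 > 0 and g(1) = -0.2108 < 0.
Newton–Raphson from β = 0.32:
  β = 0.3200: g = 0.01710, g' = -0.2600 → β = 0.3858
  β = 0.3858: g = -0.00002, g' = -0.2612 → β = 0.3857
Converged at β = 0.3857.
Then V = β·F = 0.3857·227.3 = 87.7 mol/h and L = F − V = 139.6 mol/h.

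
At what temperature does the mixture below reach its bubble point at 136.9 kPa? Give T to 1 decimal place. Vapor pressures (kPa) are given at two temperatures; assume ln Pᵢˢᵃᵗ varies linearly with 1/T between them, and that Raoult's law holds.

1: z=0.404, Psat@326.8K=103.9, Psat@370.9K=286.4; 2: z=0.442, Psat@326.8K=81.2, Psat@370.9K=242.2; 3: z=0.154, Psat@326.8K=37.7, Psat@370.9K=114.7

Bubble-point temperature: ΣzᵢPᵢˢᵃᵗ(T) = P. Interpolate ln Pᵢˢᵃᵗ = aᵢ + bᵢ/T.
  T = 326.8 K: ΣzᵢPᵢˢᵃᵗ = 83.67 kPa
  T = 370.9 K: ΣzᵢPᵢˢᵃᵗ = 240.42 kPa
  T = 348.9 K: ΣzᵢPᵢˢᵃᵗ = 146.79 kPa
  T = 337.9 K: ΣzᵢPᵢˢᵃᵗ = 111.98 kPa
  T = 343.4 K: ΣzᵢPᵢˢᵃᵗ = 128.49 kPa
  T = 346.1 K: ΣzᵢPᵢˢᵃᵗ = 137.24 kPa
Interpolating between 343.4 K and 346.1 K gives T ≈ 346.0 K.

T = 346.0 K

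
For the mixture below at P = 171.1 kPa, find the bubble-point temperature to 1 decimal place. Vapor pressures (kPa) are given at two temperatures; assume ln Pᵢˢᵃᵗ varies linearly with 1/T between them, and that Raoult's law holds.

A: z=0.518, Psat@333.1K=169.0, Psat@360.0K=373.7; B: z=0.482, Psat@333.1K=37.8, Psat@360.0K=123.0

T = 347.5 K

Bubble-point temperature: ΣzᵢPᵢˢᵃᵗ(T) = P. Interpolate ln Pᵢˢᵃᵗ = aᵢ + bᵢ/T.
  T = 333.1 K: ΣzᵢPᵢˢᵃᵗ = 105.76 kPa
  T = 360.0 K: ΣzᵢPᵢˢᵃᵗ = 252.86 kPa
  T = 346.6 K: ΣzᵢPᵢˢᵃᵗ = 166.09 kPa
  T = 353.3 K: ΣzᵢPᵢˢᵃᵗ = 205.60 kPa
  T = 350.0 K: ΣzᵢPᵢˢᵃᵗ = 185.24 kPa
  T = 348.3 K: ΣzᵢPᵢˢᵃᵗ = 175.45 kPa
Interpolating between 346.6 K and 348.3 K gives T ≈ 347.5 K.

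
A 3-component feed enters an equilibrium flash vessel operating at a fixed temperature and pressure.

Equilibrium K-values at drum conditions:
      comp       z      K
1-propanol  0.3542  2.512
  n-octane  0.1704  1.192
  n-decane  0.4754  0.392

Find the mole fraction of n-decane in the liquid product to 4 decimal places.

x_n-decane = 0.6142

Rachford–Rice: g(ψ) = Σ zᵢ(Kᵢ−1)/(1+ψ(Kᵢ−1)) = 0.
Check two-phase: ΣzᵢKᵢ = 1.2792 > 1 and Σzᵢ/Kᵢ = 1.4967 > 1, so g(0) = 0.2792 > 0 and g(1) = -0.4967 < 0.
Newton–Raphson from ψ = 0.65:
  ψ = 0.6500: g = -0.17873, g' = -0.6914 → ψ = 0.3915
  ψ = 0.3915: g = -0.01249, g' = -0.6276 → ψ = 0.3716
Converged at ψ = 0.3716.
Compositions from xᵢ = zᵢ/(1+ψ(Kᵢ−1)), yᵢ = Kᵢxᵢ:
  1-propanol: x = 0.2268, y = 0.5697
  n-octane: x = 0.1591, y = 0.1896
  n-decane: x = 0.6142, y = 0.2408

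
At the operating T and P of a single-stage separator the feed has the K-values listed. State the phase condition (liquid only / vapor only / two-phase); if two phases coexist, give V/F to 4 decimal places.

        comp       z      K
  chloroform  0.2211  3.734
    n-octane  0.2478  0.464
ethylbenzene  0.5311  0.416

ΣzᵢKᵢ = 1.1615; Σzᵢ/Kᵢ = 1.8699.
Both exceed 1, so a two-phase solution exists.
Iterate (Newton) starting at ψ = 0.5:
  ψ = 0.5000: g = -0.36415, g' = -0.7892 → ψ = 0.0386
  ψ = 0.0386: g = 0.09387, g' = -1.6161 → ψ = 0.0967
  ψ = 0.0967: g = 0.00933, g' = -1.3166 → ψ = 0.1038
Converged at ψ = 0.1038.

two-phase, V/F = 0.1038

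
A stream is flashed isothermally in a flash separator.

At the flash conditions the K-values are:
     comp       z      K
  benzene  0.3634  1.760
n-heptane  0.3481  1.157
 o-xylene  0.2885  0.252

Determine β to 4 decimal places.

Let β = V/F and solve Σ zᵢ(Kᵢ−1)/(1+β(Kᵢ−1)) = 0.
Check two-phase: ΣzᵢKᵢ = 1.1150 > 1 and Σzᵢ/Kᵢ = 1.6522 > 1, so g(0) = 0.1150 > 0 and g(1) = -0.6522 < 0.
Newton–Raphson from β = 0.43:
  β = 0.4300: g = -0.05876, g' = -0.4775 → β = 0.3069
  β = 0.3069: g = -0.00403, g' = -0.4178 → β = 0.2973
Converged at β = 0.2973.

β = 0.2973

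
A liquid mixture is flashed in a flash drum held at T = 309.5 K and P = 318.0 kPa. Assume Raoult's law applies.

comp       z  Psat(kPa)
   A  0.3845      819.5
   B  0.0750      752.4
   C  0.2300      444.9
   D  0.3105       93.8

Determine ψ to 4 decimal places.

ψ = 0.6769

Raoult's law: Kᵢ = Pᵢˢᵃᵗ/P = Pᵢˢᵃᵗ/318.0.
  K_A = 819.5/318.0 = 2.577044, K_B = 752.4/318.0 = 2.366038, K_C = 444.9/318.0 = 1.399057, K_D = 93.8/318.0 = 0.294969
Newton–Raphson from ψ = 0.4:
  ψ = 0.4000: g = 0.21233, g' = -0.7447 → ψ = 0.6851
  ψ = 0.6851: g = -0.00698, g' = -0.8583 → ψ = 0.6770
  ψ = 0.6770: g = -0.00004, g' = -0.8490 → ψ = 0.6769
Converged at ψ = 0.6769.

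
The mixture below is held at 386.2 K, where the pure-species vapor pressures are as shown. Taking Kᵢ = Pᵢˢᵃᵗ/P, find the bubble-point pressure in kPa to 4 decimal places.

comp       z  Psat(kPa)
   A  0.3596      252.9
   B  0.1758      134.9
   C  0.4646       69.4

At the bubble point ψ → 0, so ΣzᵢKᵢ = 1 with Kᵢ = Pᵢˢᵃᵗ/P ⇒ P = ΣzᵢPᵢˢᵃᵗ.
P = 0.3596·252.9 + 0.1758·134.9 + 0.4646·69.4 = 146.9015 kPa

Pbub = 146.9015 kPa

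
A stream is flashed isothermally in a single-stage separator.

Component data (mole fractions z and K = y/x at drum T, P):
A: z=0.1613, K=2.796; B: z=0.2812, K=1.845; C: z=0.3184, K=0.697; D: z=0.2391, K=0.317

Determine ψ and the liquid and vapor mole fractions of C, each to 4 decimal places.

Newton iteration, ψ⁰ = 0.33:
  ψ = 0.3300: g = 0.04968, g' = -0.5499 → ψ = 0.4203
  ψ = 0.4203: g = 0.00078, g' = -0.5361 → ψ = 0.4218
Converged at ψ = 0.4218.
Compositions from xᵢ = zᵢ/(1+ψ(Kᵢ−1)), yᵢ = Kᵢxᵢ:
  A: x = 0.0918, y = 0.2566
  B: x = 0.2073, y = 0.3825
  C: x = 0.3651, y = 0.2544
  D: x = 0.3359, y = 0.1065

ψ = 0.4218, x_C = 0.3651, y_C = 0.2544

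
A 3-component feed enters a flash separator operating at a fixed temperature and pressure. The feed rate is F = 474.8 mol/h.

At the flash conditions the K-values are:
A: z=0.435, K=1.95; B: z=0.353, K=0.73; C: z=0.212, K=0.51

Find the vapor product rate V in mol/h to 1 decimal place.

V = 288.6 mol/h

Newton–Raphson from β = 0.37:
  β = 0.370: g = 0.0730, g' = -0.323 → β = 0.596
  β = 0.596: g = 0.0035, g' = -0.298 → β = 0.608
Converged at β = 0.608.
Then V = β·F = 0.6079·474.8 = 288.6 mol/h and L = F − V = 186.2 mol/h.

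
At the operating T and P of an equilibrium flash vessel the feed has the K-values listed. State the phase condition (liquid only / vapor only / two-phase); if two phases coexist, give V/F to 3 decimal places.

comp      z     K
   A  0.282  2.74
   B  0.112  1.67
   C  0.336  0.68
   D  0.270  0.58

two-phase, V/F = 0.624

ΣzᵢKᵢ = 1.345; Σzᵢ/Kᵢ = 1.130.
Both exceed 1, so a two-phase solution exists.
Rachford–Rice: g(ψ) = Σ zᵢ(Kᵢ−1)/(1+ψ(Kᵢ−1)) = 0.
Newton–Raphson from ψ = 0.46:
  ψ = 0.460: g = 0.0633, g' = -0.413 → ψ = 0.613
  ψ = 0.613: g = 0.0041, g' = -0.365 → ψ = 0.624
Converged at ψ = 0.624.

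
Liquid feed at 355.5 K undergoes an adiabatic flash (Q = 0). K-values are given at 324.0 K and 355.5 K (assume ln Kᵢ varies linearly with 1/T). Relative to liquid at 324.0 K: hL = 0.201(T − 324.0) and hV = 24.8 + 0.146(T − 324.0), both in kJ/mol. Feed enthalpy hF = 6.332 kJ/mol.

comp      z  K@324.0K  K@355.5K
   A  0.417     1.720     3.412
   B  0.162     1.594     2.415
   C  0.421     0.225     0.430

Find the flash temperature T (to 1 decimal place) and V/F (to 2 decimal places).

T = 327.0 K, V/F = 0.23

Adiabatic flash: solve Rachford–Rice at each trial T, then check hF = ψ·hV(T) + (1−ψ)·hL(T).
  T = 324.0 K: K = (1.720, 1.594, 0.225), RR gives ψ = 0.132, H_out = 3.272 kJ/mol
  T = 355.5 K: K = (3.412, 2.415, 0.430), RR gives ψ = 0.812, H_out = 25.059 kJ/mol
  T = 339.8 K: K = (2.464, 1.982, 0.316), RR gives ψ = 0.526, H_out = 15.766 kJ/mol
  T = 331.9 K: K = (2.067, 1.782, 0.268), RR gives ψ = 0.362, H_out = 10.420 kJ/mol
  T = 327.9 K: K = (1.886, 1.685, 0.245), RR gives ψ = 0.259, H_out = 7.147 kJ/mol
  T = 325.9 K: K = (1.799, 1.638, 0.235), RR gives ψ = 0.198, H_out = 5.266 kJ/mol
Linear interpolation between T = 325.9 (H_out = 5.266) and T = 327.9 (H_out = 7.147) on hF = 6.332 gives T ≈ 327.0 K, at which ψ = 0.23.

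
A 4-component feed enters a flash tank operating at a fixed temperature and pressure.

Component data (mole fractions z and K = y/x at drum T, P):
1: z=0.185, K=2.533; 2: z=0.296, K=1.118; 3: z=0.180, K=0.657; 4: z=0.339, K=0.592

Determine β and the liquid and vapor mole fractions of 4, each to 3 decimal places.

Material balance + equilibrium reduce to Σ zᵢ(Kᵢ−1)/(1+β(Kᵢ−1)) = 0.
Feasibility: ΣzᵢKᵢ = 1.118, Σzᵢ/Kᵢ = 1.184 — both > 1, two phases present.
Iterate (Newton) starting at β = 0.5:
  β = 0.500: g = -0.0548, g' = -0.263 → β = 0.292
  β = 0.292: g = 0.0041, g' = -0.310 → β = 0.305
Converged at β = 0.305.
Compositions from xᵢ = zᵢ/(1+β(Kᵢ−1)), yᵢ = Kᵢxᵢ:
  1: x = 0.126, y = 0.319
  2: x = 0.286, y = 0.319
  3: x = 0.201, y = 0.132
  4: x = 0.387, y = 0.229

β = 0.305, x_4 = 0.387, y_4 = 0.229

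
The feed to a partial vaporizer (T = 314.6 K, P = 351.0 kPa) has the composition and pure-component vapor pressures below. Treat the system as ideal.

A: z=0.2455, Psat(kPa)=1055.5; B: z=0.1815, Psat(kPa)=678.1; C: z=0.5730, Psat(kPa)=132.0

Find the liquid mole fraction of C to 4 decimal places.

x_C = 0.7049

Raoult's law: Kᵢ = Pᵢˢᵃᵗ/P = Pᵢˢᵃᵗ/351.0.
  K_A = 1055.5/351.0 = 3.007123, K_B = 678.1/351.0 = 1.931909, K_C = 132.0/351.0 = 0.376068
Material balance + equilibrium reduce to Σ zᵢ(Kᵢ−1)/(1+ψ(Kᵢ−1)) = 0.
g(0) = ΣzᵢKᵢ − 1 = 0.3044 and g(1) = 1 − Σzᵢ/Kᵢ = -0.6992, so a root lies in (0, 1).
Newton–Raphson from ψ = 0.61:
  ψ = 0.6100: g = -0.24783, g' = -0.8454 → ψ = 0.3168
  ψ = 0.3168: g = -0.01382, g' = -0.8100 → ψ = 0.2998
  ψ = 0.2998: g = 0.00008, g' = -0.8193 → ψ = 0.2999
Converged at ψ = 0.2999.
Compositions from xᵢ = zᵢ/(1+ψ(Kᵢ−1)), yᵢ = Kᵢxᵢ:
  A: x = 0.1533, y = 0.4609
  B: x = 0.1419, y = 0.2741
  C: x = 0.7049, y = 0.2651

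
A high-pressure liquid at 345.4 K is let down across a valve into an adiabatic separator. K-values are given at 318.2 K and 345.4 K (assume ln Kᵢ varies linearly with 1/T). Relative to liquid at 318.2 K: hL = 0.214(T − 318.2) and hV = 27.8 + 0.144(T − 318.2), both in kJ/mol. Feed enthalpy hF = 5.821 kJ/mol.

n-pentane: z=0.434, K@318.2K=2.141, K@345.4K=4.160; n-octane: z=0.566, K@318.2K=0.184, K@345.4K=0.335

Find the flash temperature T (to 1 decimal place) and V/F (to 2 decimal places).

T = 323.9 K, V/F = 0.17

Adiabatic flash: solve Rachford–Rice at each trial T, then check hF = ψ·hV(T) + (1−ψ)·hL(T).
  T = 318.2 K: K = (2.141, 0.184), RR gives ψ = 0.036, H_out = 0.995 kJ/mol
  T = 345.4 K: K = (4.160, 0.335), RR gives ψ = 0.474, H_out = 18.083 kJ/mol
  T = 331.8 K: K = (3.025, 0.251), RR gives ψ = 0.300, H_out = 10.971 kJ/mol
  T = 325.0 K: K = (2.554, 0.216), RR gives ψ = 0.189, H_out = 6.626 kJ/mol
  T = 321.6 K: K = (2.341, 0.199), RR gives ψ = 0.120, H_out = 4.033 kJ/mol
  T = 323.3 K: K = (2.446, 0.207), RR gives ψ = 0.156, H_out = 5.375 kJ/mol
Linear interpolation between T = 323.3 (H_out = 5.375) and T = 325.0 (H_out = 6.626) on hF = 5.821 gives T ≈ 323.9 K, at which ψ = 0.17.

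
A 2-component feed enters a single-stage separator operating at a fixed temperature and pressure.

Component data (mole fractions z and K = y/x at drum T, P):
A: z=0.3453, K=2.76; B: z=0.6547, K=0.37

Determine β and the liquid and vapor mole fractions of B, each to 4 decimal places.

β = 0.1761, x_B = 0.7364, y_B = 0.2725

Binary case is linear: z₁(K₁−1)(1+β(K₂−1)) + z₂(K₂−1)(1+β(K₁−1)) = 0
⇒ β = [z₁(K₁−1)+z₂(K₂−1)] / [−(K₁−1)(K₂−1)] = 0.19527/1.10880 = 0.1761
Compositions from xᵢ = zᵢ/(1+β(Kᵢ−1)), yᵢ = Kᵢxᵢ:
  A: x = 0.2636, y = 0.7275
  B: x = 0.7364, y = 0.2725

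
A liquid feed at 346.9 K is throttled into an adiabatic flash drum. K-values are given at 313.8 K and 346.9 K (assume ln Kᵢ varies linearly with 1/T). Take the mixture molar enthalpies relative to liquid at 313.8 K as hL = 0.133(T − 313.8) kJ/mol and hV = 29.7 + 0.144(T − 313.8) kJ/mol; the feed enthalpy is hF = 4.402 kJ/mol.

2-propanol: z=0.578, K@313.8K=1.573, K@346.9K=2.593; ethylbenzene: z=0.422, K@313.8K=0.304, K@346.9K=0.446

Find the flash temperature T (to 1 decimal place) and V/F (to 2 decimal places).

Adiabatic flash: solve Rachford–Rice at each trial T, then check hF = ψ·hV(T) + (1−ψ)·hL(T).
  T = 313.8 K: K = (1.573, 0.304), RR gives ψ = 0.094, H_out = 2.791 kJ/mol
  T = 346.9 K: K = (2.593, 0.446), RR gives ψ = 0.778, H_out = 27.805 kJ/mol
  T = 330.4 K: K = (2.047, 0.372), RR gives ψ = 0.517, H_out = 17.661 kJ/mol
  T = 322.1 K: K = (1.800, 0.337), RR gives ψ = 0.345, H_out = 11.373 kJ/mol
  T = 318.0 K: K = (1.686, 0.321), RR gives ψ = 0.235, H_out = 7.557 kJ/mol
  T = 315.9 K: K = (1.629, 0.312), RR gives ψ = 0.169, H_out = 5.309 kJ/mol
Linear interpolation between T = 313.8 (H_out = 2.791) and T = 315.9 (H_out = 5.309) on hF = 4.402 gives T ≈ 315.1 K, at which ψ = 0.14.

T = 315.1 K, V/F = 0.14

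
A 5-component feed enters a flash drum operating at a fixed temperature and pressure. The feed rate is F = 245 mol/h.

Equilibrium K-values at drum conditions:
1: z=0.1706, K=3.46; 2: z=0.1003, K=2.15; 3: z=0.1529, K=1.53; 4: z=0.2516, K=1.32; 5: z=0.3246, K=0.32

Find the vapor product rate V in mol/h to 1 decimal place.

V = 144.8 mol/h

Let ψ = V/F and solve Σ zᵢ(Kᵢ−1)/(1+ψ(Kᵢ−1)) = 0.
g(0) = ΣzᵢKᵢ − 1 = 0.4758 and g(1) = 1 − Σzᵢ/Kᵢ = -0.4009, so a root lies in (0, 1).
Iterate (Newton) starting at ψ = 0.5:
  ψ = 0.5000: g = 0.06046, g' = -0.6516 → ψ = 0.5928
  ψ = 0.5928: g = -0.00114, g' = -0.6821 → ψ = 0.5911
Converged at ψ = 0.5911.
Then V = ψ·F = 0.5911·245 = 144.8 mol/h and L = F − V = 100.2 mol/h.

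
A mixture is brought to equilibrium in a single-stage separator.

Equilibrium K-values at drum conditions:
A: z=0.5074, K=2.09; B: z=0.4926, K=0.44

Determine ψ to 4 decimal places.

ψ = 0.4541

Binary case is linear: z₁(K₁−1)(1+ψ(K₂−1)) + z₂(K₂−1)(1+ψ(K₁−1)) = 0
⇒ ψ = [z₁(K₁−1)+z₂(K₂−1)] / [−(K₁−1)(K₂−1)] = 0.27721/0.61040 = 0.4541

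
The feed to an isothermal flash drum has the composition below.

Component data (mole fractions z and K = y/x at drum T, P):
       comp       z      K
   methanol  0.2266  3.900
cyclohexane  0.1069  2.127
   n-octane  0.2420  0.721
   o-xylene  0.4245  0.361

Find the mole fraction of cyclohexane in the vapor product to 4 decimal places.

Material balance + equilibrium reduce to Σ zᵢ(Kᵢ−1)/(1+V/F(Kᵢ−1)) = 0.
g(0) = ΣzᵢKᵢ − 1 = 0.4388 and g(1) = 1 − Σzᵢ/Kᵢ = -0.6199, so a root lies in (0, 1).
Newton–Raphson from V/F = 0.56:
  V/F = 0.5600: g = -0.17814, g' = -0.7746 → V/F = 0.3300
  V/F = 0.3300: g = 0.00548, g' = -0.8709 → V/F = 0.3363
Converged at V/F = 0.3363.
Compositions from xᵢ = zᵢ/(1+V/F(Kᵢ−1)), yᵢ = Kᵢxᵢ:
  methanol: x = 0.1147, y = 0.4474
  cyclohexane: x = 0.0775, y = 0.1649
  n-octane: x = 0.2671, y = 0.1926
  o-xylene: x = 0.5407, y = 0.1952

y_cyclohexane = 0.1649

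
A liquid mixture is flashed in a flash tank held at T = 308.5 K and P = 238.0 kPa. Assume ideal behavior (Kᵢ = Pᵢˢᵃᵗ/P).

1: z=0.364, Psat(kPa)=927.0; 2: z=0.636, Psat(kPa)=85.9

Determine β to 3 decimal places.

β = 0.350

Raoult's law: Kᵢ = Pᵢˢᵃᵗ/P = Pᵢˢᵃᵗ/238.0.
  K_1 = 927.0/238.0 = 3.89496, K_2 = 85.9/238.0 = 0.36092
Rachford–Rice: g(β) = Σ zᵢ(Kᵢ−1)/(1+β(Kᵢ−1)) = 0.
g(0) = ΣzᵢKᵢ − 1 = 0.647 and g(1) = 1 − Σzᵢ/Kᵢ = -0.856, so a root lies in (0, 1).
Binary case is linear: z₁(K₁−1)(1+β(K₂−1)) + z₂(K₂−1)(1+β(K₁−1)) = 0
⇒ β = [z₁(K₁−1)+z₂(K₂−1)] / [−(K₁−1)(K₂−1)] = 0.6473/1.8501 = 0.350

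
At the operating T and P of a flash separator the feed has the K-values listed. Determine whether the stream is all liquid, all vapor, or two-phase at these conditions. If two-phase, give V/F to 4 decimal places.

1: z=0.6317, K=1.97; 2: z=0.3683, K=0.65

all vapor

ΣzᵢKᵢ = 1.4838; Σzᵢ/Kᵢ = 0.8873.
Since Σzᵢ/Kᵢ < 1 the mixture is above its dew point — single vapor phase.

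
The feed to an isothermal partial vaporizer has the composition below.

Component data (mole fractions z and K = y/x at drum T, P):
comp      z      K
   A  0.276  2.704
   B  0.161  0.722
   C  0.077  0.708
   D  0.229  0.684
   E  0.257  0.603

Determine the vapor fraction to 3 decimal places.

ψ = 0.399

Material balance + equilibrium reduce to Σ zᵢ(Kᵢ−1)/(1+ψ(Kᵢ−1)) = 0.
Feasibility: ΣzᵢKᵢ = 1.229, Σzᵢ/Kᵢ = 1.195 — both > 1, two phases present.
Newton–Raphson from ψ = 0.5:
  ψ = 0.500: g = -0.0376, g' = -0.355 → ψ = 0.394
  ψ = 0.394: g = 0.0021, g' = -0.398 → ψ = 0.399
Converged at ψ = 0.399.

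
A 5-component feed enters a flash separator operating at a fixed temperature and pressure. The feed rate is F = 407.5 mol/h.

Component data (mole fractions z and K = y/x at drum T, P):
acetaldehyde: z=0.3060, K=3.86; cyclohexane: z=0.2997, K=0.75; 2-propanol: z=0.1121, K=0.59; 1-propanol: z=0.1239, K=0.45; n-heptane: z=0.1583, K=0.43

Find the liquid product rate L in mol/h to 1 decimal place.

L = 205.9 mol/h

Material balance + equilibrium reduce to Σ zᵢ(Kᵢ−1)/(1+ψ(Kᵢ−1)) = 0.
Feasibility: ΣzᵢKᵢ = 1.5959, Σzᵢ/Kᵢ = 1.3123 — both > 1, two phases present.
Newton iteration, ψ⁰ = 0.35:
  ψ = 0.3500: g = 0.10448, g' = -0.8110 → ψ = 0.4788
  ψ = 0.4788: g = 0.01044, g' = -0.6655 → ψ = 0.4945
  ψ = 0.4945: g = 0.00009, g' = -0.6539 → ψ = 0.4947
Converged at ψ = 0.4947.
Then V = ψ·F = 0.4947·407.5 = 201.6 mol/h and L = F − V = 205.9 mol/h.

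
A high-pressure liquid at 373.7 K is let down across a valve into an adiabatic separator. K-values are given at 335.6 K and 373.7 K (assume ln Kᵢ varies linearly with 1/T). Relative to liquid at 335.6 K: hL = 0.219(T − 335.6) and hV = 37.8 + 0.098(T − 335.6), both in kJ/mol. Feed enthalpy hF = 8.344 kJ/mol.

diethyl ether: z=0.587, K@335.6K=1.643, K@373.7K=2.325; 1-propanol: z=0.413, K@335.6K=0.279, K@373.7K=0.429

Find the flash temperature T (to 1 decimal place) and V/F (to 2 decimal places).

Adiabatic flash: solve Rachford–Rice at each trial T, then check hF = ψ·hV(T) + (1−ψ)·hL(T).
  T = 335.6 K: K = (1.643, 0.279), RR gives ψ = 0.172, H_out = 6.496 kJ/mol
  T = 373.7 K: K = (2.325, 0.429), RR gives ψ = 0.716, H_out = 32.119 kJ/mol
  T = 354.6 K: K = (1.972, 0.350), RR gives ψ = 0.478, H_out = 21.125 kJ/mol
  T = 345.1 K: K = (1.804, 0.313), RR gives ψ = 0.342, H_out = 14.597 kJ/mol
  T = 340.4 K: K = (1.724, 0.296), RR gives ψ = 0.263, H_out = 10.853 kJ/mol
  T = 338.0 K: K = (1.683, 0.287), RR gives ψ = 0.219, H_out = 8.753 kJ/mol
Linear interpolation between T = 335.6 (H_out = 6.496) and T = 338.0 (H_out = 8.753) on hF = 8.344 gives T ≈ 337.6 K, at which ψ = 0.21.

T = 337.6 K, V/F = 0.21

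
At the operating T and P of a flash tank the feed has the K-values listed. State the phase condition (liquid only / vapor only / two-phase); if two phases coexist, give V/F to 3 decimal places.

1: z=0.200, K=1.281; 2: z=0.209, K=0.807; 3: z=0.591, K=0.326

ΣzᵢKᵢ = 0.618; Σzᵢ/Kᵢ = 2.228.
Since ΣzᵢKᵢ < 1 the mixture is below its bubble point — single liquid phase.

liquid only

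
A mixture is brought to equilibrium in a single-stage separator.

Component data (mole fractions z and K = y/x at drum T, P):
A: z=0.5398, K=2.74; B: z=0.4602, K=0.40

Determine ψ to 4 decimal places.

Material balance + equilibrium reduce to Σ zᵢ(Kᵢ−1)/(1+ψ(Kᵢ−1)) = 0.
Feasibility: ΣzᵢKᵢ = 1.6631, Σzᵢ/Kᵢ = 1.3475 — both > 1, two phases present.
Newton iteration, ψ⁰ = 0.46:
  ψ = 0.4600: g = 0.14031, g' = -0.8203 → ψ = 0.6311
  ψ = 0.6311: g = 0.00331, g' = -0.8004 → ψ = 0.6352
Converged at ψ = 0.6352.

ψ = 0.6352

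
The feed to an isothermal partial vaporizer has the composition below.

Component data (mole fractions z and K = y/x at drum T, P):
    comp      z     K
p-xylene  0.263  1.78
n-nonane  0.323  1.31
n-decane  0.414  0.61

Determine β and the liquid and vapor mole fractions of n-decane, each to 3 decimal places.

β = 0.665, x_n-decane = 0.559, y_n-decane = 0.341

Rachford–Rice: g(β) = Σ zᵢ(Kᵢ−1)/(1+β(Kᵢ−1)) = 0.
Feasibility: ΣzᵢKᵢ = 1.144, Σzᵢ/Kᵢ = 1.073 — both > 1, two phases present.
Iterate (Newton) starting at β = 0.5:
  β = 0.500: g = 0.0337, g' = -0.203 → β = 0.666
  β = 0.666: g = -0.0001, g' = -0.206 → β = 0.665
Converged at β = 0.665.
Compositions from xᵢ = zᵢ/(1+β(Kᵢ−1)), yᵢ = Kᵢxᵢ:
  p-xylene: x = 0.173, y = 0.308
  n-nonane: x = 0.268, y = 0.351
  n-decane: x = 0.559, y = 0.341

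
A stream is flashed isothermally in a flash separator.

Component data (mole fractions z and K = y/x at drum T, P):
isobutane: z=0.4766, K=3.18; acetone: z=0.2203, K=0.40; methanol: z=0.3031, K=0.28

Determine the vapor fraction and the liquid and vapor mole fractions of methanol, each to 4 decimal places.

Material balance + equilibrium reduce to Σ zᵢ(Kᵢ−1)/(1+ψ(Kᵢ−1)) = 0.
Feasibility: ΣzᵢKᵢ = 1.6886, Σzᵢ/Kᵢ = 1.7831 — both > 1, two phases present.
Iterate (Newton) starting at ψ = 0.47:
  ψ = 0.4700: g = -0.00077, g' = -1.0654 → ψ = 0.4693
Converged at ψ = 0.4693.
Compositions from xᵢ = zᵢ/(1+ψ(Kᵢ−1)), yᵢ = Kᵢxᵢ:
  isobutane: x = 0.2356, y = 0.7492
  acetone: x = 0.3066, y = 0.1227
  methanol: x = 0.4578, y = 0.1282

ψ = 0.4693, x_methanol = 0.4578, y_methanol = 0.1282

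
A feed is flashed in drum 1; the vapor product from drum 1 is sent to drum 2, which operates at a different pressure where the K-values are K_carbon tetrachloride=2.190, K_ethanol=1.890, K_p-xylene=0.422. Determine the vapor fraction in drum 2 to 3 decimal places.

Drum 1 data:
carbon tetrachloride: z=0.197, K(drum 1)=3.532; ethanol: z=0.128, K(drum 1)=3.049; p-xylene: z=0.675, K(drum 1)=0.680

V/F (drum 2) = 0.137

Drum 1:
Rachford–Rice: g(ψ₁) = Σ zᵢ(Kᵢ−1)/(1+ψ₁(Kᵢ−1)) = 0.
Feasibility: ΣzᵢKᵢ = 1.545, Σzᵢ/Kᵢ = 1.090 — both > 1, two phases present.
Newton–Raphson from ψ₁ = 0.5:
  ψ₁ = 0.500: g = 0.0925, g' = -0.475 → ψ₁ = 0.695
  ψ₁ = 0.695: g = 0.0112, g' = -0.372 → ψ₁ = 0.725
Converged at ψ₁ = 0.725.
Drum-1 compositions:
  carbon tetrachloride: x = 0.069, y = 0.245
  ethanol: x = 0.051, y = 0.157
  p-xylene: x = 0.879, y = 0.598
Drum-2 feed = drum-1 vapor: z₂ = (0.2453, 0.1570, 0.5978).
Drum 2:
Iterate (Newton) starting at ψ₂ = 0.5:
  ψ₂ = 0.500: g = -0.2063, g' = -0.591 → ψ₂ = 0.151
  ψ₂ = 0.151: g = -0.0080, g' = -0.586 → ψ₂ = 0.137
Converged at ψ₂ = 0.137.
  carbon tetrachloride: x = 0.211, y = 0.462
  ethanol: x = 0.140, y = 0.264
  p-xylene: x = 0.649, y = 0.274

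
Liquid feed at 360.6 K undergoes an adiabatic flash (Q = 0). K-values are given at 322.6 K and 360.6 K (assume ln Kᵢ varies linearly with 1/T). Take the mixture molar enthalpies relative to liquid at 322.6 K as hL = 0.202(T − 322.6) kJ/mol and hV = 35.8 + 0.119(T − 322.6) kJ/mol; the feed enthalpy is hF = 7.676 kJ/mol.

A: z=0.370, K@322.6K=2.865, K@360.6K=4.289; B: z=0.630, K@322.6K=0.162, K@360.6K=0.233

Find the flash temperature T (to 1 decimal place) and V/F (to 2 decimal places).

Adiabatic flash: solve Rachford–Rice at each trial T, then check hF = ψ·hV(T) + (1−ψ)·hL(T).
  T = 322.6 K: K = (2.865, 0.162), RR gives ψ = 0.104, H_out = 3.713 kJ/mol
  T = 360.6 K: K = (4.289, 0.233), RR gives ψ = 0.291, H_out = 17.171 kJ/mol
  T = 341.6 K: K = (3.545, 0.196), RR gives ψ = 0.213, H_out = 11.121 kJ/mol
  T = 332.1 K: K = (3.197, 0.179), RR gives ψ = 0.164, H_out = 7.652 kJ/mol
  T = 336.9 K: K = (3.371, 0.188), RR gives ψ = 0.190, H_out = 9.453 kJ/mol
  T = 334.5 K: K = (3.283, 0.183), RR gives ψ = 0.177, H_out = 8.566 kJ/mol
Linear interpolation between T = 332.1 (H_out = 7.652) and T = 334.5 (H_out = 8.566) on hF = 7.676 gives T ≈ 332.2 K, at which ψ = 0.16.

T = 332.2 K, V/F = 0.16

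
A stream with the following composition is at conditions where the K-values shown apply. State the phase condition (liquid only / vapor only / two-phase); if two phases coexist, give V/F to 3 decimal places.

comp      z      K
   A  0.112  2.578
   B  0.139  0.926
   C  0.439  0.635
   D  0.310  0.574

liquid only

ΣzᵢKᵢ = 0.874; Σzᵢ/Kᵢ = 1.425.
Since ΣzᵢKᵢ < 1 the mixture is below its bubble point — single liquid phase.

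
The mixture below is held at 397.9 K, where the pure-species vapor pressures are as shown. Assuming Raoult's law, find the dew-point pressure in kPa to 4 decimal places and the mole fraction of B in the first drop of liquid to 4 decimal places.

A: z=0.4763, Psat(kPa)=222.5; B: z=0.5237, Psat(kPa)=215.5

At the dew point ψ → 1, so Σzᵢ/Kᵢ = 1 with Kᵢ = Pᵢˢᵃᵗ/P ⇒ 1/P = Σzᵢ/Pᵢˢᵃᵗ.
1/P = 0.4763/222.5 + 0.5237/215.5 = 0.0045708 ⇒ P = 218.7783 kPa
xᵢ = zᵢP/Pᵢˢᵃᵗ ⇒ x_B = 0.5237·218.7783/215.5 = 0.5317

Pdew = 218.7783 kPa, x_B = 0.5317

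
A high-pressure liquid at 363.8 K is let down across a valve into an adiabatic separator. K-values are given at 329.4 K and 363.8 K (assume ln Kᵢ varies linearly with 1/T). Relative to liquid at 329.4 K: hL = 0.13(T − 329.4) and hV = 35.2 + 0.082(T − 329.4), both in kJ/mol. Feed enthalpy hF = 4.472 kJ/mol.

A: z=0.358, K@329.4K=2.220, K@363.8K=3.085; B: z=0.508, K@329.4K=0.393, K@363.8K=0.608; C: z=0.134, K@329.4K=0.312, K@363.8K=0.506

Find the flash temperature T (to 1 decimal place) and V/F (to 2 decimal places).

T = 333.8 K, V/F = 0.11

Adiabatic flash: solve Rachford–Rice at each trial T, then check hF = ψ·hV(T) + (1−ψ)·hL(T).
  T = 329.4 K: K = (2.220, 0.393, 0.312), RR gives ψ = 0.048, H_out = 1.673 kJ/mol
  T = 363.8 K: K = (3.085, 0.608, 0.506), RR gives ψ = 0.556, H_out = 23.112 kJ/mol
  T = 346.6 K: K = (2.638, 0.494, 0.402), RR gives ψ = 0.289, H_out = 12.182 kJ/mol
  T = 338.0 K: K = (2.426, 0.442, 0.355), RR gives ψ = 0.171, H_out = 7.059 kJ/mol
  T = 333.7 K: K = (2.322, 0.417, 0.333), RR gives ψ = 0.110, H_out = 4.423 kJ/mol
  T = 335.9 K: K = (2.375, 0.430, 0.344), RR gives ψ = 0.142, H_out = 5.783 kJ/mol
Linear interpolation between T = 333.7 (H_out = 4.423) and T = 335.9 (H_out = 5.783) on hF = 4.472 gives T ≈ 333.8 K, at which ψ = 0.11.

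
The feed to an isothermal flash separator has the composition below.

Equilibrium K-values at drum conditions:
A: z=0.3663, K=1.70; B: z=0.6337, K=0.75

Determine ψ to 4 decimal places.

Let ψ = V/F and solve Σ zᵢ(Kᵢ−1)/(1+ψ(Kᵢ−1)) = 0.
Check two-phase: ΣzᵢKᵢ = 1.0980 > 1 and Σzᵢ/Kᵢ = 1.0604 > 1, so g(0) = 0.0980 > 0 and g(1) = -0.0604 < 0.
Binary case is linear: z₁(K₁−1)(1+ψ(K₂−1)) + z₂(K₂−1)(1+ψ(K₁−1)) = 0
⇒ ψ = [z₁(K₁−1)+z₂(K₂−1)] / [−(K₁−1)(K₂−1)] = 0.09798/0.17500 = 0.5599

ψ = 0.5599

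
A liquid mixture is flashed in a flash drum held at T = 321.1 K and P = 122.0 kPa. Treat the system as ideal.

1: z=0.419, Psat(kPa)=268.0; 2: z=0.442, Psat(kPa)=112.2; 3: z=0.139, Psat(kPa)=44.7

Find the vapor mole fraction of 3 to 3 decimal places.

Raoult's law: Kᵢ = Pᵢˢᵃᵗ/P = Pᵢˢᵃᵗ/122.0.
  K_1 = 268.0/122.0 = 2.19672, K_2 = 112.2/122.0 = 0.91967, K_3 = 44.7/122.0 = 0.36639
Let β = V/F and solve Σ zᵢ(Kᵢ−1)/(1+β(Kᵢ−1)) = 0.
Feasibility: ΣzᵢKᵢ = 1.378, Σzᵢ/Kᵢ = 1.051 — both > 1, two phases present.
Newton iteration, β⁰ = 0.5:
  β = 0.500: g = 0.1478, g' = -0.358 → β = 0.913
  β = 0.913: g = -0.0078, g' = -0.455 → β = 0.896
Converged at β = 0.896.
Compositions from xᵢ = zᵢ/(1+β(Kᵢ−1)), yᵢ = Kᵢxᵢ:
  1: x = 0.202, y = 0.444
  2: x = 0.476, y = 0.438
  3: x = 0.322, y = 0.118

y_3 = 0.118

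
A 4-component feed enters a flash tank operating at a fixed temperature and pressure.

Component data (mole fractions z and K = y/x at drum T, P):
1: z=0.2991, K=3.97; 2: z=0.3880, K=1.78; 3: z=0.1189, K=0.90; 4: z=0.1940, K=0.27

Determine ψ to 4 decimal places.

Let ψ = V/F and solve Σ zᵢ(Kᵢ−1)/(1+ψ(Kᵢ−1)) = 0.
Feasibility: ΣzᵢKᵢ = 2.0375, Σzᵢ/Kᵢ = 1.1439 — both > 1, two phases present.
Iterate (Newton) starting at ψ = 0.5:
  ψ = 0.5000: g = 0.33966, g' = -0.8071 → ψ = 0.9208
  ψ = 0.9208: g = -0.03115, g' = -1.2327 → ψ = 0.8956
  ψ = 0.8956: g = -0.00117, g' = -1.1426 → ψ = 0.8945
Converged at ψ = 0.8945.

ψ = 0.8945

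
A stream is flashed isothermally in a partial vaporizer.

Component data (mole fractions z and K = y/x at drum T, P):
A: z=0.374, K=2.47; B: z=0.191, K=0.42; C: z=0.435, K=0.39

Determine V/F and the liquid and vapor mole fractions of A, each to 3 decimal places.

Iterate (Newton) starting at V/F = 0.55:
  V/F = 0.550: g = -0.2580, g' = -0.752 → V/F = 0.207
  V/F = 0.207: g = -0.0081, g' = -0.770 → V/F = 0.197
Converged at V/F = 0.197.
Compositions from xᵢ = zᵢ/(1+V/F(Kᵢ−1)), yᵢ = Kᵢxᵢ:
  A: x = 0.290, y = 0.717
  B: x = 0.216, y = 0.091
  C: x = 0.494, y = 0.193

V/F = 0.197, x_A = 0.290, y_A = 0.717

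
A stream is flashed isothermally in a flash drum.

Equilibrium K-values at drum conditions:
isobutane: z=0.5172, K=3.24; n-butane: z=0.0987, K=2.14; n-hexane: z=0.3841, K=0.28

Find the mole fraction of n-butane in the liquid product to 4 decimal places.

x_n-butane = 0.0562

Rachford–Rice: g(ψ) = Σ zᵢ(Kᵢ−1)/(1+ψ(Kᵢ−1)) = 0.
Check two-phase: ΣzᵢKᵢ = 1.9945 > 1 and Σzᵢ/Kᵢ = 1.5775 > 1, so g(0) = 0.9945 > 0 and g(1) = -0.5775 < 0.
Iterate (Newton) starting at ψ = 0.34:
  ψ = 0.3400: g = 0.37255, g' = -1.2520 → ψ = 0.6376
  ψ = 0.6376: g = 0.03106, g' = -1.1636 → ψ = 0.6643
  ψ = 0.6643: g = -0.00037, g' = -1.1923 → ψ = 0.6639
Converged at ψ = 0.6639.
Compositions from xᵢ = zᵢ/(1+ψ(Kᵢ−1)), yᵢ = Kᵢxᵢ:
  isobutane: x = 0.2079, y = 0.6737
  n-butane: x = 0.0562, y = 0.1202
  n-hexane: x = 0.7359, y = 0.2060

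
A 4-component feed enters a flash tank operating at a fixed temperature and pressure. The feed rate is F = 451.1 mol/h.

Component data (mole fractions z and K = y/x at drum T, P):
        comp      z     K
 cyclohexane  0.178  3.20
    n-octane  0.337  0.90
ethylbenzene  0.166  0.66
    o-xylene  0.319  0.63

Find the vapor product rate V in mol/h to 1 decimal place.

V = 141.7 mol/h

Material balance + equilibrium reduce to Σ zᵢ(Kᵢ−1)/(1+ψ(Kᵢ−1)) = 0.
Feasibility: ΣzᵢKᵢ = 1.183, Σzᵢ/Kᵢ = 1.188 — both > 1, two phases present.
Iterate (Newton) starting at ψ = 0.5:
  ψ = 0.500: g = -0.0618, g' = -0.293 → ψ = 0.289
  ψ = 0.289: g = 0.0100, g' = -0.404 → ψ = 0.314
Converged at ψ = 0.314.
Then V = ψ·F = 0.3142·451.1 = 141.7 mol/h and L = F − V = 309.4 mol/h.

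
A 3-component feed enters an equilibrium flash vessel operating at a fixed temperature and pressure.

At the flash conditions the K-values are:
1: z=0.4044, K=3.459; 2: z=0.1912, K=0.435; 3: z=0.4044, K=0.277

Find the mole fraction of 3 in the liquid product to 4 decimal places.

x_3 = 0.5452

Let ψ = V/F and solve Σ zᵢ(Kᵢ−1)/(1+ψ(Kᵢ−1)) = 0.
Check two-phase: ΣzᵢKᵢ = 1.5940 > 1 and Σzᵢ/Kᵢ = 2.0164 > 1, so g(0) = 0.5940 > 0 and g(1) = -1.0164 < 0.
Newton–Raphson from ψ = 0.61:
  ψ = 0.6100: g = -0.29014, g' = -1.2099 → ψ = 0.3702
  ψ = 0.3702: g = -0.01529, g' = -1.1618 → ψ = 0.3570
  ψ = 0.3570: g = 0.00007, g' = -1.1732 → ψ = 0.3571
Converged at ψ = 0.3571.
Compositions from xᵢ = zᵢ/(1+ψ(Kᵢ−1)), yᵢ = Kᵢxᵢ:
  1: x = 0.2153, y = 0.7448
  2: x = 0.2395, y = 0.1042
  3: x = 0.5452, y = 0.1510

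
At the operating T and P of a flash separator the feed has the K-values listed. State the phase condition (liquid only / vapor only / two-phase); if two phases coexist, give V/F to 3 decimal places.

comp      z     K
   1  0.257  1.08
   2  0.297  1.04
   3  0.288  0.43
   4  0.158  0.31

ΣzᵢKᵢ = 0.759; Σzᵢ/Kᵢ = 1.703.
Since ΣzᵢKᵢ < 1 the mixture is below its bubble point — single liquid phase.

liquid only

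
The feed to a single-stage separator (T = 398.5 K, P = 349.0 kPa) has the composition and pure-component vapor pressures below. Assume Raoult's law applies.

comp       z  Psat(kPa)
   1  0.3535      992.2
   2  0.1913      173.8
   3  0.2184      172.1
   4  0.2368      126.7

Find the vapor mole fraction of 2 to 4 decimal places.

Raoult's law: Kᵢ = Pᵢˢᵃᵗ/P = Pᵢˢᵃᵗ/349.0.
  K_1 = 992.2/349.0 = 2.842980, K_2 = 173.8/349.0 = 0.497994, K_3 = 172.1/349.0 = 0.493123, K_4 = 126.7/349.0 = 0.363037
Material balance + equilibrium reduce to Σ zᵢ(Kᵢ−1)/(1+V/F(Kᵢ−1)) = 0.
Check two-phase: ΣzᵢKᵢ = 1.2939 > 1 and Σzᵢ/Kᵢ = 1.6036 > 1, so g(0) = 0.2939 > 0 and g(1) = -0.6036 < 0.
Iterate (Newton) starting at V/F = 0.35:
  V/F = 0.3500: g = -0.04915, g' = -0.7567 → V/F = 0.2850
  V/F = 0.2850: g = 0.00136, g' = -0.8018 → V/F = 0.2867
Converged at V/F = 0.2867.
Compositions from xᵢ = zᵢ/(1+V/F(Kᵢ−1)), yᵢ = Kᵢxᵢ:
  1: x = 0.2313, y = 0.6575
  2: x = 0.2235, y = 0.1113
  3: x = 0.2555, y = 0.1260
  4: x = 0.2897, y = 0.1052

y_2 = 0.1113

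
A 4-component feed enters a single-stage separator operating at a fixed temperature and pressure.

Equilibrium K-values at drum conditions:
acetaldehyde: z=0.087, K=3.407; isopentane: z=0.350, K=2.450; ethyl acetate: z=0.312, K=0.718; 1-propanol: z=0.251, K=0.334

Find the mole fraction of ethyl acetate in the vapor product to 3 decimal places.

Rachford–Rice: g(β) = Σ zᵢ(Kᵢ−1)/(1+β(Kᵢ−1)) = 0.
Feasibility: ΣzᵢKᵢ = 1.462, Σzᵢ/Kᵢ = 1.354 — both > 1, two phases present.
Newton–Raphson from β = 0.5:
  β = 0.500: g = 0.0362, g' = -0.635 → β = 0.557
Converged at β = 0.557.
Compositions from xᵢ = zᵢ/(1+β(Kᵢ−1)), yᵢ = Kᵢxᵢ:
  acetaldehyde: x = 0.037, y = 0.127
  isopentane: x = 0.194, y = 0.474
  ethyl acetate: x = 0.370, y = 0.266
  1-propanol: x = 0.399, y = 0.133

y_ethyl acetate = 0.266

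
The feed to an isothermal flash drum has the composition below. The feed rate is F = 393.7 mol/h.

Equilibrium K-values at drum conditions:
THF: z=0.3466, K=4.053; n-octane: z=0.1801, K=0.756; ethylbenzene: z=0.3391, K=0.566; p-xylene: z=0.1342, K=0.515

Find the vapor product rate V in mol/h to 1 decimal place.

Rachford–Rice: g(β) = Σ zᵢ(Kᵢ−1)/(1+β(Kᵢ−1)) = 0.
Feasibility: ΣzᵢKᵢ = 1.8020, Σzᵢ/Kᵢ = 1.1834 — both > 1, two phases present.
Newton iteration, β⁰ = 0.5:
  β = 0.5000: g = 0.09490, g' = -0.6792 → β = 0.6397
  β = 0.6397: g = 0.00816, g' = -0.5743 → β = 0.6539
  β = 0.6539: g = 0.00005, g' = -0.5672 → β = 0.6540
Converged at β = 0.6540.
Then V = β·F = 0.6540·393.7 = 257.5 mol/h and L = F − V = 136.2 mol/h.

V = 257.5 mol/h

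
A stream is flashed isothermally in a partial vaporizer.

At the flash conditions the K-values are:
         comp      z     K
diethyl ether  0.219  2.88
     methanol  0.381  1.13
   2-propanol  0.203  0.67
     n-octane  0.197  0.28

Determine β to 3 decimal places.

β = 0.412

Rachford–Rice: g(β) = Σ zᵢ(Kᵢ−1)/(1+β(Kᵢ−1)) = 0.
g(0) = ΣzᵢKᵢ − 1 = 0.252 and g(1) = 1 − Σzᵢ/Kᵢ = -0.420, so a root lies in (0, 1).
Newton iteration, β⁰ = 0.66:
  β = 0.660: g = -0.1266, g' = -0.567 → β = 0.437
  β = 0.437: g = -0.0122, g' = -0.487 → β = 0.412
Converged at β = 0.412.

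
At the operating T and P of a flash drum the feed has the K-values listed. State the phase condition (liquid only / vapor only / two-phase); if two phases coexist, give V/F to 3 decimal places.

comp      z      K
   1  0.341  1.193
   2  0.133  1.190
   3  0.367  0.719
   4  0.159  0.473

ΣzᵢKᵢ = 0.904; Σzᵢ/Kᵢ = 1.244.
Since ΣzᵢKᵢ < 1 the mixture is below its bubble point — single liquid phase.

liquid only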